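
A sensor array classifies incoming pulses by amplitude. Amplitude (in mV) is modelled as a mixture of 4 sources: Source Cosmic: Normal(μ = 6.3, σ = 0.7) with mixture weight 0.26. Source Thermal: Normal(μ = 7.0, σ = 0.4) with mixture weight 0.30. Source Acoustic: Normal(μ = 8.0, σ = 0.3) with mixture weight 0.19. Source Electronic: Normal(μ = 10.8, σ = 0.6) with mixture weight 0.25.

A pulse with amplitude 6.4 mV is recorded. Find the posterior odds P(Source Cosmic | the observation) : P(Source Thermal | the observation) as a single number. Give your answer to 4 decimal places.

Since P(k|x) ∝ w_k f_k(x), the posterior odds are w_i f_i(x) / (w_j f_j(x)).
Normal densities:
  f_Cosmic = (1/(0.7·√(2π)))·exp(−(6.4−6.3)²/(2·0.7²)) = 0.569918·exp(-0.01020) = 0.564132
  f_Thermal = (1/(0.4·√(2π)))·exp(−(6.4−7.0)²/(2·0.4²)) = 0.997356·exp(-1.12500) = 0.323794
  f_Acoustic = (1/(0.3·√(2π)))·exp(−(6.4−8.0)²/(2·0.3²)) = 1.329808·exp(-14.22222) = 8.85434e-07
  f_Electronic = (1/(0.6·√(2π)))·exp(−(6.4−10.8)²/(2·0.6²)) = 0.664904·exp(-26.88889) = 1.39657e-12
Odds = (0.26/0.30) × (0.564132/0.323794) = 0.866667 × 1.74225 ≈ 1.5100

1.5100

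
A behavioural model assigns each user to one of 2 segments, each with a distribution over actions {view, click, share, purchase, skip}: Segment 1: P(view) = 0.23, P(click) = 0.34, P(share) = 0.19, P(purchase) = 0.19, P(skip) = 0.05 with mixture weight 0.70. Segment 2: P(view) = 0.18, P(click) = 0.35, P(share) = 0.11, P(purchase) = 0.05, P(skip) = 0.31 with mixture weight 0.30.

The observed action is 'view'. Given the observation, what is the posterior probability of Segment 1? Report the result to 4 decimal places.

0.7488

By Bayes' theorem, P(k | x) = P(Z=k) f_k(x) / Σ_j P(Z=j) f_j(x).
Evaluate each component's likelihood at the observed value:
  L_1 = P(view | comp) = 0.23
  L_2 = P(view | comp) = 0.18
Prior × likelihood for each component:
  P(Z=1)·L_1 = 0.70 × 0.23 = 0.161
  P(Z=2)·L_2 = 0.30 × 0.18 = 0.054
Evidence: 0.161 + 0.054 = 0.215
So the posterior for Segment 1 is 0.161 / 0.215 ≈ 0.7488.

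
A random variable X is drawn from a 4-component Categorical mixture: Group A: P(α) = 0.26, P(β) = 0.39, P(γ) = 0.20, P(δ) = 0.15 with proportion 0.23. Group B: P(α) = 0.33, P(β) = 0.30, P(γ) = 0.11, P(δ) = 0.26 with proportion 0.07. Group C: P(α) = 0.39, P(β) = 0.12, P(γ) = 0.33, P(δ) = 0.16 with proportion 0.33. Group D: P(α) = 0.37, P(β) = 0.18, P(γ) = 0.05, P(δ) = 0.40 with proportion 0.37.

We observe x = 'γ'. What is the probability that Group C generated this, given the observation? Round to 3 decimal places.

Apply Bayes' rule: the posterior for each component is proportional to its prior times its likelihood at x.
Evaluate each component's likelihood at the observed value:
  p_A = P(γ | comp) = 0.20
  p_B = P(γ | comp) = 0.11
  p_C = P(γ | comp) = 0.33
  p_D = P(γ | comp) = 0.05
Unnormalised posteriors:
  π_A·p_A = 0.23 × 0.2 = 0.046
  π_B·p_B = 0.07 × 0.11 = 0.0077
  π_C·p_C = 0.33 × 0.33 = 0.1089
  π_D·p_D = 0.37 × 0.05 = 0.0185
Evidence: 0.046 + 0.0077 + 0.1089 + 0.0185 = 0.1811
So the posterior for Group C is 0.1089 / 0.1811 ≈ 0.601.

0.601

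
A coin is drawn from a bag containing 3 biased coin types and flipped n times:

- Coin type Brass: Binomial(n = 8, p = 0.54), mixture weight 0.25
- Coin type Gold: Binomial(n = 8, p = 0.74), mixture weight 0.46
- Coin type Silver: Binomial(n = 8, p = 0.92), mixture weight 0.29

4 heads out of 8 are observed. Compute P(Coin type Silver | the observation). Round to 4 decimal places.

By Bayes' theorem, P(k | x) = π_k f_k(x) / Σ_j π_j f_j(x).
Component likelihoods at x = 4 heads out of 8:
  L_Brass = 0.266504
  L_Gold = 0.095922
  L_Silver = 0.00205404
Weight by the priors:
  π_Brass·L_Brass = 0.25 × 0.266504 = 0.0666261
  π_Gold·L_Gold = 0.46 × 0.095922 = 0.0441241
  π_Silver·L_Silver = 0.29 × 0.00205404 = 0.000595672
Denominator: 0.0666261 + 0.0441241 + 0.000595672 = 0.111346
P(Coin type Silver | data) ≈ 0.0053

0.0053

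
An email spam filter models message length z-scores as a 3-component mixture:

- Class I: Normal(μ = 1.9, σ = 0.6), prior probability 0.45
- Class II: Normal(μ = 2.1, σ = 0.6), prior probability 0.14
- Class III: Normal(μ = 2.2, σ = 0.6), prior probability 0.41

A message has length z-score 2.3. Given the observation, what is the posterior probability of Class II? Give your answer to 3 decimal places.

0.148

By Bayes' theorem, P(k | x) = P(Z=k) f_k(x) / Σ_j P(Z=j) f_j(x).
Normal densities:
  f_I = 0.532413
  f_II = 0.628972
  f_III = 0.655733
Unnormalised posteriors:
  P(Z=I)·f_I = 0.45 × 0.532413 = 0.239586
  P(Z=II)·f_II = 0.14 × 0.628972 = 0.0880561
  P(Z=III)·f_III = 0.41 × 0.655733 = 0.26885
Denominator: 0.239586 + 0.0880561 + 0.26885 = 0.596493
P(Class II | data) = 0.0880561 / 0.596493 ≈ 0.148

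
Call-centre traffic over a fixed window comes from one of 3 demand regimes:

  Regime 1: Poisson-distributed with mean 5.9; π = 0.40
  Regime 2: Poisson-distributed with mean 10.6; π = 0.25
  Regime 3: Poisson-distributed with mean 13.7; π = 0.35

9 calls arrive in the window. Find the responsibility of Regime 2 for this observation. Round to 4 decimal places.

0.3942

P(component k | x) = P(Z=k)·f_k(x) / marginal(x), where marginal(x) = Σ_j P(Z=j)·f_j(x).
Component likelihoods at x = 9 calls:
  p_1 = 0.0653985
  p_2 = 0.116003
  p_3 = 0.0525881
Unnormalised posteriors:
  P(Z=1)·p_1 = 0.40 × 0.0653985 = 0.0261594
  P(Z=2)·p_2 = 0.25 × 0.116003 = 0.0290007
  P(Z=3)·p_3 = 0.35 × 0.0525881 = 0.0184058
Denominator: 0.0261594 + 0.0290007 + 0.0184058 = 0.0735659
P(Regime 2 | data) = 0.0290007 / 0.0735659 ≈ 0.3942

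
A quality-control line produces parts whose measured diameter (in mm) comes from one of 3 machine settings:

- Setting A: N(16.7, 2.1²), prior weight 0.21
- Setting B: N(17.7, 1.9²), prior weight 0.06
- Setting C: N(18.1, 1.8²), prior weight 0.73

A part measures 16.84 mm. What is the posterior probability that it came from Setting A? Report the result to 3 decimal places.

0.224

The responsibility of component k is π_k f_k(x) divided by Σ_j π_j f_j(x).
Component likelihoods at x = 16.84 mm:
  L_A = 0.189551
  L_B = 0.189526
  L_C = 0.173474
Prior × likelihood for each component:
  π_A·L_A = 0.21 × 0.189551 = 0.0398057
  π_B·L_B = 0.06 × 0.189526 = 0.0113715
  π_C·L_C = 0.73 × 0.173474 = 0.126636
Normaliser: 0.0398057 + 0.0113715 + 0.126636 = 0.177814
So the posterior for Setting A is 0.0398057 / 0.177814 ≈ 0.224.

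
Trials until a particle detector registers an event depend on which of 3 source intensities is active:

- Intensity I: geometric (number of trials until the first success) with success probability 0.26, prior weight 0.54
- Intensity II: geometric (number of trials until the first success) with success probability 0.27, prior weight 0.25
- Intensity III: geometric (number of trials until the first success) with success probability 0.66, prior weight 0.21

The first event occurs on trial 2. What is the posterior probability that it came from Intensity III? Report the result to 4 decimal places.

Apply Bayes' rule: the posterior for each component is proportional to its prior times its likelihood at x.
Geometric probabilities:
  p_I = 0.1924
  p_II = 0.1971
  p_III = 0.2244
Multiply by the mixture weights:
  w_I·p_I = 0.54 × 0.1924 = 0.103896
  w_II·p_II = 0.25 × 0.1971 = 0.049275
  w_III·p_III = 0.21 × 0.2244 = 0.047124
Marginal: 0.103896 + 0.049275 + 0.047124 = 0.200295
So the posterior for Intensity III is 0.047124 / 0.200295 ≈ 0.2353.

0.2353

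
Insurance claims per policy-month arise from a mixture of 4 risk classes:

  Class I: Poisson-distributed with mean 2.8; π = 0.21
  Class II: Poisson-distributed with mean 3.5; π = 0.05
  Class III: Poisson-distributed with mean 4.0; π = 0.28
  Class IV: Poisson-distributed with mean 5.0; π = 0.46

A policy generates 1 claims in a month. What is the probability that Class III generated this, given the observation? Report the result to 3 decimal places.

Posterior ∝ prior × likelihood, so P(k | x) ∝ π_k f_k(x); normalise over all components.
Evaluate each component's likelihood at the observed value:
  f_I = e^(−2.8)·2.8^1/1! = 0.170268
  f_II = e^(−3.5)·3.5^1/1! = 0.105691
  f_III = e^(−4.0)·4.0^1/1! = 0.0732626
  f_IV = e^(−5.0)·5.0^1/1! = 0.0336897
Prior × likelihood for each component:
  π_I·f_I = 0.21 × 0.170268 = 0.0357563
  π_II·f_II = 0.05 × 0.105691 = 0.00528454
  π_III·f_III = 0.28 × 0.0732626 = 0.0205135
  π_IV·f_IV = 0.46 × 0.0336897 = 0.0154973
Denominator: 0.0357563 + 0.00528454 + 0.0205135 + 0.0154973 = 0.0770517
So the posterior for Class III is 0.0205135 / 0.0770517 ≈ 0.266.

0.266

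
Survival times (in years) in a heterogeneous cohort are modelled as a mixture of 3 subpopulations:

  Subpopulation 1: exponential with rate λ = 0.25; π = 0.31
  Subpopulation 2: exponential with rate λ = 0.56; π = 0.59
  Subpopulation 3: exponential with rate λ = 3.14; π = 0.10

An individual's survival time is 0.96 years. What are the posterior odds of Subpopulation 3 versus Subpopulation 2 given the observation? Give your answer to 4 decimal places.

The posterior odds equal the prior odds times the likelihood ratio: (π_i/π_j)·(f_i(x)/f_j(x)).
Evaluate each component's likelihood at the observed value:
  L_1 = 0.196657
  L_2 = 0.327123
  L_3 = 0.154096
0.0154096 / 0.193003 ≈ 0.0798

0.0798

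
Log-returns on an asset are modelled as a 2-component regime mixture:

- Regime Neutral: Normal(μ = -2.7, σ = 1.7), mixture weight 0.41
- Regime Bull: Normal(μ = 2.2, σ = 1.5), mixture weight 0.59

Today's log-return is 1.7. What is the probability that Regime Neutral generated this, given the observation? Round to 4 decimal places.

0.0222

By Bayes' theorem, P(k | x) = π_k f_k(x) / Σ_j π_j f_j(x).
Evaluate each component's likelihood at the observed value:
  f_Neutral = 0.00823759
  f_Bull = 0.251589
Weight by the priors:
  π_Neutral·f_Neutral = 0.41 × 0.00823759 = 0.00337741
  π_Bull·f_Bull = 0.59 × 0.251589 = 0.148437
Normaliser: 0.00337741 + 0.148437 = 0.151815
So the posterior for Regime Neutral is 0.00337741 / 0.151815 ≈ 0.0222.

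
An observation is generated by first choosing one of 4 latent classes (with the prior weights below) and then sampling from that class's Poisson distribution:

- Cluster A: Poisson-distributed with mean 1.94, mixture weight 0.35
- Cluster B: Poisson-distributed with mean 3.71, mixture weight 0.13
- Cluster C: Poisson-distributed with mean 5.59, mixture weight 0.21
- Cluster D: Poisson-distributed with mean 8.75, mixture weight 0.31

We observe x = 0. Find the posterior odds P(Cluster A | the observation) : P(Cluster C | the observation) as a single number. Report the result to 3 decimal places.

64.124

The posterior odds equal the prior odds times the likelihood ratio: (π_i/π_j)·(f_i(x)/f_j(x)).
Poisson probabilities:
  p_A = e^(−1.94)·1.94^0/0! = 0.143704
  p_B = e^(−3.71)·3.71^0/0! = 0.0244775
  p_C = e^(−5.59)·5.59^0/0! = 0.00373503
  p_D = e^(−8.75)·8.75^0/0! = 0.000158461
Posterior odds = (π_A·p_A) / (π_C·p_C) = (0.35·0.143704) / (0.21·0.00373503) = 0.0502964 / 0.000784356 ≈ 64.124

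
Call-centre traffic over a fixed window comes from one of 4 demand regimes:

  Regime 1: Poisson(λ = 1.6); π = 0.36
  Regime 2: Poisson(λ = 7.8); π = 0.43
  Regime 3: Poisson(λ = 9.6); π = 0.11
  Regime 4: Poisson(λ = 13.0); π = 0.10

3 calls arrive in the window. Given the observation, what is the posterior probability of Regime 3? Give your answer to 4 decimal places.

By Bayes' theorem, P(k | x) = P(Z=k) f_k(x) / Σ_j P(Z=j) f_j(x).
Component likelihoods at x = 3 calls:
  L_1 = e^(−1.6)·1.6^3/3! = 0.137828
  L_2 = e^(−7.8)·7.8^3/3! = 0.0324068
  L_3 = e^(−9.6)·9.6^3/3! = 0.00998701
  L_4 = e^(−13.0)·13.0^3/3! = 0.000827657
Weight by the priors:
  P(Z=1)·L_1 = 0.36 × 0.137828 = 0.0496181
  P(Z=2)·L_2 = 0.43 × 0.0324068 = 0.0139349
  P(Z=3)·L_3 = 0.11 × 0.00998701 = 0.00109857
  P(Z=4)·L_4 = 0.10 × 0.000827657 = 8.27657e-05
Denominator: 0.0496181 + 0.0139349 + 0.00109857 + 8.27657e-05 = 0.0647343
So the posterior for Regime 3 is 0.00109857 / 0.0647343 ≈ 0.0170.

0.0170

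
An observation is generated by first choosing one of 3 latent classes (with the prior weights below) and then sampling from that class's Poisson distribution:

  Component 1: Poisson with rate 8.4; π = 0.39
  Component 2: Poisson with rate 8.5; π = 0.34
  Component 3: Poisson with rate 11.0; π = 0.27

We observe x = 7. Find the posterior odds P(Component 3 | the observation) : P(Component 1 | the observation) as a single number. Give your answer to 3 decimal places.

0.340

The posterior odds equal the prior odds times the likelihood ratio: (P(Z=i)/P(Z=j))·(f_i(x)/f_j(x)).
Component likelihoods at x = 7:
  L_1 = 0.131659
  L_2 = 0.129419
  L_3 = 0.0645772
Odds = (0.27/0.39) × (0.0645772/0.131659) = 0.692308 × 0.490488 ≈ 0.340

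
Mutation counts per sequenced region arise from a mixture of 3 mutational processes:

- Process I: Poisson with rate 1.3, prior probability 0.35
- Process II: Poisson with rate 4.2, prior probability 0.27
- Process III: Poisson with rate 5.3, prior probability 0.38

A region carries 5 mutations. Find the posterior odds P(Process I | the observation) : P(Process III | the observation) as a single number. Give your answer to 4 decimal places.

0.0446

Only the two components matter; the odds are (π_i f_i(x)) / (π_j f_j(x)).
Poisson probabilities:
  L_I = 0.00843243
  L_II = 0.163316
  L_III = 0.173955
Odds = (0.35/0.38) × (0.00843243/0.173955) = 0.921053 × 0.0484747 ≈ 0.0446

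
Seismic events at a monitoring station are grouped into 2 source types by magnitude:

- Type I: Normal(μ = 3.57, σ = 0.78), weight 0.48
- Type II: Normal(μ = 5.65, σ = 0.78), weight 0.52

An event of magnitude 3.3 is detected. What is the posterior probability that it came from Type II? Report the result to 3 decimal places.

0.012

By Bayes' theorem, P(k | x) = w_k f_k(x) / Σ_j w_j f_j(x).
Normal densities:
  f_I = (1/(0.78·√(2π)))·exp(−(3.3−3.57)²/(2·0.78²)) = 0.511464·exp(-0.05991) = 0.481722
  f_II = (1/(0.78·√(2π)))·exp(−(3.3−5.65)²/(2·0.78²)) = 0.511464·exp(-4.53854) = 0.00546702
Weight by the priors:
  w_I·f_I = 0.48 × 0.481722 = 0.231226
  w_II·f_II = 0.52 × 0.00546702 = 0.00284285
Evidence: 0.231226 + 0.00284285 = 0.234069
So the posterior for Type II is 0.00284285 / 0.234069 ≈ 0.012.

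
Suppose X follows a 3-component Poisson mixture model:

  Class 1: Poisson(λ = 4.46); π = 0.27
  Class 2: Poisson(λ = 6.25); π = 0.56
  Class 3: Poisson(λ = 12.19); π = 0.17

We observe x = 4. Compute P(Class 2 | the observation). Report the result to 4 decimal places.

P(component k | x) = P(Z=k)·f_k(x) / marginal(x), where marginal(x) = Σ_j P(Z=j)·f_j(x).
Evaluate each component's likelihood at the observed value:
  f_1 = 0.190623
  f_2 = 0.122735
  f_3 = 0.0046747
Unnormalised posteriors:
  P(Z=1)·f_1 = 0.27 × 0.190623 = 0.0514682
  P(Z=2)·f_2 = 0.56 × 0.122735 = 0.0687316
  P(Z=3)·f_3 = 0.17 × 0.0046747 = 0.000794699
Normaliser: 0.0514682 + 0.0687316 + 0.000794699 = 0.120994
Responsibility of Class 2: 0.0687316 / 0.120994 ≈ 0.5681

0.5681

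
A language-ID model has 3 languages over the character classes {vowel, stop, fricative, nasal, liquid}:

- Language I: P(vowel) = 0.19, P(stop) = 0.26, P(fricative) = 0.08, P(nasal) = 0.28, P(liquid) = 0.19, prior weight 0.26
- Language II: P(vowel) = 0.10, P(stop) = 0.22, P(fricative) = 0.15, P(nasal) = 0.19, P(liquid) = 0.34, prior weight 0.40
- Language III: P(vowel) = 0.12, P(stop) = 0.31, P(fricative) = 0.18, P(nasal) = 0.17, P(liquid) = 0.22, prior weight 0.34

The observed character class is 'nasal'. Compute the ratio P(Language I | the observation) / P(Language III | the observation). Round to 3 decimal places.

The posterior odds equal the prior odds times the likelihood ratio: (π_i/π_j)·(f_i(x)/f_j(x)).
Component likelihoods at x = 'nasal':
  p_I = 0.28
  p_II = 0.19
  p_III = 0.17
Odds = (0.26/0.34) × (0.28/0.17) = 0.764706 × 1.64706 ≈ 1.260

1.260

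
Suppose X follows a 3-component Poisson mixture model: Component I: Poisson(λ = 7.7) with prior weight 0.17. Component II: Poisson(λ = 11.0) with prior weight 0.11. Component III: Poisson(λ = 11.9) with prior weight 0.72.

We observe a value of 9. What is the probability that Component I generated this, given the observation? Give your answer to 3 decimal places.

Apply Bayes' rule: the posterior for each component is proportional to its prior times its likelihood at x.
Poisson probabilities:
  L_I = 0.118737
  L_II = 0.108526
  L_III = 0.0895479
Prior × likelihood for each component:
  P(Z=I)·L_I = 0.17 × 0.118737 = 0.0201853
  P(Z=II)·L_II = 0.11 × 0.108526 = 0.0119378
  P(Z=III)·L_III = 0.72 × 0.0895479 = 0.0644745
Sum: 0.0201853 + 0.0119378 + 0.0644745 = 0.0965976
So the posterior for Component I is 0.0201853 / 0.0965976 ≈ 0.209.

0.209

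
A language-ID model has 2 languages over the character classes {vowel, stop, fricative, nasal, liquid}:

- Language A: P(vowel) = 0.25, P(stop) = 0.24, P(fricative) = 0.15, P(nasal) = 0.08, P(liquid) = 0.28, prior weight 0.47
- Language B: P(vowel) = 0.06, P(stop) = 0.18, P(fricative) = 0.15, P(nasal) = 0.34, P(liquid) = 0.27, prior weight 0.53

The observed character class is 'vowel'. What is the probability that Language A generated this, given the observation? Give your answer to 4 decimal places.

By Bayes' theorem, P(k | x) = π_k f_k(x) / Σ_j π_j f_j(x).
Component likelihoods at x = 'vowel':
  L_A = P(vowel | comp) = 0.25
  L_B = P(vowel | comp) = 0.06
Unnormalised posteriors:
  π_A·L_A = 0.47 × 0.25 = 0.1175
  π_B·L_B = 0.53 × 0.06 = 0.0318
Sum: 0.1175 + 0.0318 = 0.1493
So the posterior for Language A is 0.1175 / 0.1493 ≈ 0.7870.

0.7870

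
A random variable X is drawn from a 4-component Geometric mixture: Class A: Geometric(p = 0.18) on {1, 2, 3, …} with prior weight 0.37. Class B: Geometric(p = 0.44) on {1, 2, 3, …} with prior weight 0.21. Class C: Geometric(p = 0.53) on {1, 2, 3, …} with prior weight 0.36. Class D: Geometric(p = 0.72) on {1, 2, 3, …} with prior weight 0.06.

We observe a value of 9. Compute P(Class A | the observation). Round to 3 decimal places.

0.910

Apply Bayes' rule: the posterior for each component is proportional to its prior times its likelihood at x.
Evaluate each component's likelihood at the observed value:
  p_A = 0.18·(1−0.18)^8 = 0.18·0.204414 = 0.0367945
  p_B = 0.44·(1−0.44)^8 = 0.44·0.00967173 = 0.00425556
  p_C = 0.53·(1−0.53)^8 = 0.53·0.00238113 = 0.001262
  p_D = 0.72·(1−0.72)^8 = 0.72·3.77802e-05 = 2.72017e-05
Prior × likelihood for each component:
  π_A·p_A = 0.37 × 0.0367945 = 0.013614
  π_B·p_B = 0.21 × 0.00425556 = 0.000893668
  π_C·p_C = 0.36 × 0.001262 = 0.000454319
  π_D·p_D = 0.06 × 2.72017e-05 = 1.6321e-06
Sum: 0.013614 + 0.000893668 + 0.000454319 + 1.6321e-06 = 0.0149636
P(Class A | the observation) = 0.013614 / 0.0149636 ≈ 0.910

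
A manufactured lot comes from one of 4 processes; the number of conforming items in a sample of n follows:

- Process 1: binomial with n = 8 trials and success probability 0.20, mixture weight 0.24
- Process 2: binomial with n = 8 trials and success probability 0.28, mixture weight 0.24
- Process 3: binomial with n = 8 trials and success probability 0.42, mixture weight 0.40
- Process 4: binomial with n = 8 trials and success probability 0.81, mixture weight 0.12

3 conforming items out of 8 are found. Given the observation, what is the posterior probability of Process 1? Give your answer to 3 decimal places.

By Bayes' theorem, P(k | x) = π_k f_k(x) / Σ_j π_j f_j(x).
Binomial probabilities:
  p_1 = 0.146801
  p_2 = 0.237862
  p_3 = 0.272318
  p_4 = 0.00736904
Unnormalised posteriors:
  π_1·p_1 = 0.24 × 0.146801 = 0.0352322
  π_2·p_2 = 0.24 × 0.237862 = 0.0570868
  π_3·p_3 = 0.40 × 0.272318 = 0.108927
  π_4·p_4 = 0.12 × 0.00736904 = 0.000884285
Marginal: 0.0352322 + 0.0570868 + 0.108927 + 0.000884285 = 0.20213
P(Process 1 | 3 conforming items out of 8) ≈ 0.174

0.174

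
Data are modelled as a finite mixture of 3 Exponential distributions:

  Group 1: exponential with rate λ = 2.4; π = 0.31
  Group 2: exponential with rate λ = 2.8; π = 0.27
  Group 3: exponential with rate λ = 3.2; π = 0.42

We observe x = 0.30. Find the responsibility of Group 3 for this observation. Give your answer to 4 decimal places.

0.4277

Posterior ∝ prior × likelihood, so P(k | x) ∝ π_k f_k(x); normalise over all components.
Exponential densities:
  L_1 = 2.4·e^(−2.4·0.30) = 2.4·e^(−0.7200) = 1.16821
  L_2 = 2.8·e^(−2.8·0.30) = 2.8·e^(−0.8400) = 1.20879
  L_3 = 3.2·e^(−3.2·0.30) = 3.2·e^(−0.9600) = 1.22526
Weight by the priors:
  π_1·L_1 = 0.31 × 1.16821 = 0.362144
  π_2·L_2 = 0.27 × 1.20879 = 0.326373
  π_3·L_3 = 0.42 × 1.22526 = 0.514608
Evidence: 0.362144 + 0.326373 + 0.514608 = 1.20312
P(Group 3 | x) ≈ 0.4277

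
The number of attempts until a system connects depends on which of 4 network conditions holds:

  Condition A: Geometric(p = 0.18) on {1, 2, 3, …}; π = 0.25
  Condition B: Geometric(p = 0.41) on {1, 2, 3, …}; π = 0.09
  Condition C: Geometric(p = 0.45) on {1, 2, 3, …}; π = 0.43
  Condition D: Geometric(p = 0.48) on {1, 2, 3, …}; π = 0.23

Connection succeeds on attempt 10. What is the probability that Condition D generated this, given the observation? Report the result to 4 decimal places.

0.0339

By Bayes' theorem, P(k | x) = π_k f_k(x) / Σ_j π_j f_j(x).
Component likelihoods at x = 10:
  f_A = 0.18·(1−0.18)^9 = 0.18·0.16762 = 0.0301715
  f_B = 0.41·(1−0.41)^9 = 0.41·0.008663 = 0.00355183
  f_C = 0.45·(1−0.45)^9 = 0.45·0.00460537 = 0.00207241
  f_D = 0.48·(1−0.48)^9 = 0.48·0.00277991 = 0.00133435
Multiply by the mixture weights:
  π_A·f_A = 0.25 × 0.0301715 = 0.00754288
  π_B·f_B = 0.09 × 0.00355183 = 0.000319665
  π_C·f_C = 0.43 × 0.00207241 = 0.000891138
  π_D·f_D = 0.23 × 0.00133435 = 0.000306902
Denominator: 0.00754288 + 0.000319665 + 0.000891138 + 0.000306902 = 0.00906058
Responsibility of Condition D: 0.000306902 / 0.00906058 ≈ 0.0339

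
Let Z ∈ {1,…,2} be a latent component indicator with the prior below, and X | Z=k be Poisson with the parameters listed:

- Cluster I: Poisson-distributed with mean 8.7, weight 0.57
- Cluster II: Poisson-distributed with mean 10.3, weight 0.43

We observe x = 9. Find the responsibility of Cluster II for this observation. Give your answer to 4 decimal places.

0.4104

P(component k | x) = P(Z=k)·f_k(x) / marginal(x), where marginal(x) = Σ_j P(Z=j)·f_j(x).
Evaluate each component's likelihood at the observed value:
  f_I = e^(−8.7)·8.7^9/9! = 0.131084
  f_II = e^(−10.3)·10.3^9/9! = 0.120931
Multiply by the mixture weights:
  P(Z=I)·f_I = 0.57 × 0.131084 = 0.0747176
  P(Z=II)·f_II = 0.43 × 0.120931 = 0.0520005
Marginal: 0.0747176 + 0.0520005 = 0.126718
So the posterior for Cluster II is 0.0520005 / 0.126718 ≈ 0.4104.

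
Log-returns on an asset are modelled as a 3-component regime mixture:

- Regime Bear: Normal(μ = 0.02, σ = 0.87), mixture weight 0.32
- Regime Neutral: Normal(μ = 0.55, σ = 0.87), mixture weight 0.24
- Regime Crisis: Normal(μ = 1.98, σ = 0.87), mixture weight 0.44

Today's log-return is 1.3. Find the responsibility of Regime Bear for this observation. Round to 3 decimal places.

0.181

Posterior ∝ prior × likelihood, so P(k | x) ∝ π_k f_k(x); normalise over all components.
Normal densities:
  f_Bear = (1/(0.87·√(2π)))·exp(−(1.3−0.02)²/(2·0.87²)) = 0.458554·exp(-1.08231) = 0.155364
  f_Neutral = (1/(0.87·√(2π)))·exp(−(1.3−0.55)²/(2·0.87²)) = 0.458554·exp(-0.37158) = 0.316239
  f_Crisis = (1/(0.87·√(2π)))·exp(−(1.3−1.98)²/(2·0.87²)) = 0.458554·exp(-0.30546) = 0.337857
Prior × likelihood for each component:
  π_Bear·f_Bear = 0.32 × 0.155364 = 0.0497164
  π_Neutral·f_Neutral = 0.24 × 0.316239 = 0.0758973
  π_Crisis·f_Crisis = 0.44 × 0.337857 = 0.148657
Normaliser: 0.0497164 + 0.0758973 + 0.148657 = 0.274271
P(Regime Bear | the observation) = 0.0497164 / 0.274271 ≈ 0.181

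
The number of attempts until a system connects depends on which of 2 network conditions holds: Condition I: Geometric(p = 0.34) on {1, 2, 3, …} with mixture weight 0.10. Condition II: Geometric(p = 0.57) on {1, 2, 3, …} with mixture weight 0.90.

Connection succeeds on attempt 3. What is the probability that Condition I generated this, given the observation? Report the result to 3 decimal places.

Apply Bayes' rule: the posterior for each component is proportional to its prior times its likelihood at x.
Component likelihoods at x = 3:
  p_I = 0.148104
  p_II = 0.105393
Multiply by the mixture weights:
  π_I·p_I = 0.10 × 0.148104 = 0.0148104
  π_II·p_II = 0.90 × 0.105393 = 0.0948537
Evidence: 0.0148104 + 0.0948537 = 0.109664
P(Condition I | x) ≈ 0.135

0.135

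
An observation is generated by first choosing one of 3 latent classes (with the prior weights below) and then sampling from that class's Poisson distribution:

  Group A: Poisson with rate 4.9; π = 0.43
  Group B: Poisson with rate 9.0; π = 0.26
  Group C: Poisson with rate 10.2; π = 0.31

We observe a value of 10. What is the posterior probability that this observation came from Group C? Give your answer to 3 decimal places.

0.505

The responsibility of component k is P(Z=k) f_k(x) divided by Σ_j P(Z=j) f_j(x).
Poisson probabilities:
  L_A = e^(−4.9)·4.9^10/10! = 0.016374
  L_B = e^(−9.0)·9.0^10/10! = 0.11858
  L_C = e^(−10.2)·10.2^10/10! = 0.124863
Prior × likelihood for each component:
  P(Z=A)·L_A = 0.43 × 0.016374 = 0.00704082
  P(Z=B)·L_B = 0.26 × 0.11858 = 0.0308308
  P(Z=C)·L_C = 0.31 × 0.124863 = 0.0387076
Sum: 0.00704082 + 0.0308308 + 0.0387076 = 0.0765793
P(Group C | 10) = 0.0387076 / 0.0765793 ≈ 0.505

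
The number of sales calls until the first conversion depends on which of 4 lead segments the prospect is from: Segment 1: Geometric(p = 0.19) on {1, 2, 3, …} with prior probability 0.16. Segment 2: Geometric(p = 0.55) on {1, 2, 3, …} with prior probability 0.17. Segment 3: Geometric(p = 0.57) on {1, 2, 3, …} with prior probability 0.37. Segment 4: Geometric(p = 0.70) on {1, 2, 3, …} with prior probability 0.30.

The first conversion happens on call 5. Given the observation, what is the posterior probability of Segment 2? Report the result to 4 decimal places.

P(component k | x) = π_k·f_k(x) / marginal(x), where marginal(x) = Σ_j π_j·f_j(x).
Component likelihoods at x = 5:
  f_1 = 0.19·(1−0.19)^4 = 0.19·0.430467 = 0.0817888
  f_2 = 0.55·(1−0.55)^4 = 0.55·0.0410062 = 0.0225534
  f_3 = 0.57·(1−0.57)^4 = 0.57·0.034188 = 0.0194872
  f_4 = 0.70·(1−0.70)^4 = 0.70·0.0081 = 0.00567
Unnormalised posteriors:
  π_1·f_1 = 0.16 × 0.0817888 = 0.0130862
  π_2·f_2 = 0.17 × 0.0225534 = 0.00383408
  π_3·f_3 = 0.37 × 0.0194872 = 0.00721025
  π_4·f_4 = 0.30 × 0.00567 = 0.001701
Normaliser: 0.0130862 + 0.00383408 + 0.00721025 + 0.001701 = 0.0258315
P(Segment 2 | data) = 0.00383408 / 0.0258315 ≈ 0.1484

0.1484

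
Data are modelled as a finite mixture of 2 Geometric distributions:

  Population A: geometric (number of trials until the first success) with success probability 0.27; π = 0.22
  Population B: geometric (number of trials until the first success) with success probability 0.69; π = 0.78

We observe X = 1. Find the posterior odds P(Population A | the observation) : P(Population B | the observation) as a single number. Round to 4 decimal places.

0.1104

Only the two components matter; the odds are (P(Z=i) f_i(x)) / (P(Z=j) f_j(x)).
Geometric probabilities:
  p_A = 0.27·(1−0.27)^0 = 0.27·1 = 0.27
  p_B = 0.69·(1−0.69)^0 = 0.69·1 = 0.69
0.0594 / 0.5382 ≈ 0.1104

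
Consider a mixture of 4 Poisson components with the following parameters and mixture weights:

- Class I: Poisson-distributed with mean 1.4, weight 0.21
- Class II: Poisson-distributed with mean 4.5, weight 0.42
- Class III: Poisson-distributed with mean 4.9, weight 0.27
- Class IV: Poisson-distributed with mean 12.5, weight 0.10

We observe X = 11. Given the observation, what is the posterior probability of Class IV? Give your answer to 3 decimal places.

0.743

Apply Bayes' rule: the posterior for each component is proportional to its prior times its likelihood at x.
Evaluate each component's likelihood at the observed value:
  p_I = 2.50173e-07
  p_II = 0.00426439
  p_III = 0.00729387
  p_IV = 0.108686
Prior × likelihood for each component:
  π_I·p_I = 0.21 × 2.50173e-07 = 5.25363e-08
  π_II·p_II = 0.42 × 0.00426439 = 0.00179104
  π_III·p_III = 0.27 × 0.00729387 = 0.00196935
  π_IV·p_IV = 0.10 × 0.108686 = 0.0108686
Sum: 5.25363e-08 + 0.00179104 + 0.00196935 + 0.0108686 = 0.014629
Responsibility of Class IV: 0.0108686 / 0.014629 ≈ 0.743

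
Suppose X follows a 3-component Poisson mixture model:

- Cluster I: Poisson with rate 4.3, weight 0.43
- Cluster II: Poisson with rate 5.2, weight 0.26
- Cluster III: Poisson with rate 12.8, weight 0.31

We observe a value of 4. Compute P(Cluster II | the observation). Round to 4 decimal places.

0.3420

Apply Bayes' rule: the posterior for each component is proportional to its prior times its likelihood at x.
Component likelihoods at x = 4:
  p_I = e^(−4.3)·4.3^4/4! = 0.193284
  p_II = e^(−5.2)·5.2^4/4! = 0.168063
  p_III = e^(−12.8)·12.8^4/4! = 0.00308787
Weight by the priors:
  π_I·p_I = 0.43 × 0.193284 = 0.0831122
  π_II·p_II = 0.26 × 0.168063 = 0.0436963
  π_III·p_III = 0.31 × 0.00308787 = 0.00095724
Denominator: 0.0831122 + 0.0436963 + 0.00095724 = 0.127766
P(Cluster II | 4) = 0.0436963 / 0.127766 ≈ 0.3420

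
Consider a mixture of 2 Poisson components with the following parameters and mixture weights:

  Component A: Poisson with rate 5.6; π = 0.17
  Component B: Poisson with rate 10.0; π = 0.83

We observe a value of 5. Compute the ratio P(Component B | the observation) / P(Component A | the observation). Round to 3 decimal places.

Posterior odds = (π_i f_i(x)) / (π_j f_j(x)); the normalising sum cancels.
Evaluate each component's likelihood at the observed value:
  p_A = 0.169711
  p_B = 0.0378333
Odds = (0.83/0.17) × (0.0378333/0.169711) = 4.88235 × 0.222928 ≈ 1.088

1.088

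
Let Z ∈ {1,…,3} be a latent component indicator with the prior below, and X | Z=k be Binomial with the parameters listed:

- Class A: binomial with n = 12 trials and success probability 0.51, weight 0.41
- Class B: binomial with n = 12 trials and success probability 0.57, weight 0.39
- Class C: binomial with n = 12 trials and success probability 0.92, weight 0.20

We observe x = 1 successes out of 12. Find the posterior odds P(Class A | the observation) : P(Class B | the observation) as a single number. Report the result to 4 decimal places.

3.9575

Since P(k|x) ∝ w_k f_k(x), the posterior odds are w_i f_i(x) / (w_j f_j(x)).
Evaluate each component's likelihood at the observed value:
  f_A = C(12,1)·0.51^1·0.49^11 = 12·0.51·0.000390982 = 0.00239281
  f_B = C(12,1)·0.57^1·0.43^11 = 12·0.57·9.29294e-05 = 0.000635637
  f_C = C(12,1)·0.92^1·0.08^11 = 12·0.92·8.58993e-13 = 9.48329e-12
Posterior odds = (w_A·f_A) / (w_B·f_B) = (0.41·0.00239281) / (0.39·0.000635637) = 0.000981052 / 0.000247898 ≈ 3.9575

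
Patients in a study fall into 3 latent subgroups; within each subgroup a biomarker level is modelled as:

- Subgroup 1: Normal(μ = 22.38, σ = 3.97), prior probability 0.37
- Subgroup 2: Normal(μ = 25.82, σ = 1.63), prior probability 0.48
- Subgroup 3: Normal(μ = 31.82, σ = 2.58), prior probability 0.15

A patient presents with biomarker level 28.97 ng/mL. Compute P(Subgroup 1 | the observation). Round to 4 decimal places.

The responsibility of component k is π_k f_k(x) divided by Σ_j π_j f_j(x).
Normal densities:
  f_1 = (1/(3.97·√(2π)))·exp(−(28.97−22.38)²/(2·3.97²)) = 0.100489·exp(-1.37772) = 0.0253387
  f_2 = (1/(1.63·√(2π)))·exp(−(28.97−25.82)²/(2·1.63²)) = 0.244750·exp(-1.86731) = 0.0378234
  f_3 = (1/(2.58·√(2π)))·exp(−(28.97−31.82)²/(2·2.58²)) = 0.154629·exp(-0.61013) = 0.084007
Unnormalised posteriors:
  π_1·f_1 = 0.37 × 0.0253387 = 0.00937533
  π_2·f_2 = 0.48 × 0.0378234 = 0.0181553
  π_3·f_3 = 0.15 × 0.084007 = 0.0126011
Sum: 0.00937533 + 0.0181553 + 0.0126011 = 0.0401316
Responsibility of Subgroup 1: 0.00937533 / 0.0401316 ≈ 0.2336

0.2336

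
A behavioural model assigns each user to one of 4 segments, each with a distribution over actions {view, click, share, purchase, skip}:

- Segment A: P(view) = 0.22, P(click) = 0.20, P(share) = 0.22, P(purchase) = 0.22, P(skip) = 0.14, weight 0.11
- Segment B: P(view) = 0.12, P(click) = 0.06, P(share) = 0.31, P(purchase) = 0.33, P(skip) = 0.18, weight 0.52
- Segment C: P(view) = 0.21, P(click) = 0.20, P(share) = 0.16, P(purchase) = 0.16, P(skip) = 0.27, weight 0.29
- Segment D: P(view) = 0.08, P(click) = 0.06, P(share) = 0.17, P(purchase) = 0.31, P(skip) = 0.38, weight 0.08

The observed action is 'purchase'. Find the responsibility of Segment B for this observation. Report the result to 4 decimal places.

0.6427

The responsibility of component k is π_k f_k(x) divided by Σ_j π_j f_j(x).
Evaluate each component's likelihood at the observed value:
  p_A = 0.22
  p_B = 0.33
  p_C = 0.16
  p_D = 0.31
Weight by the priors:
  π_A·p_A = 0.11 × 0.22 = 0.0242
  π_B·p_B = 0.52 × 0.33 = 0.1716
  π_C·p_C = 0.29 × 0.16 = 0.0464
  π_D·p_D = 0.08 × 0.31 = 0.0248
Denominator: 0.0242 + 0.1716 + 0.0464 + 0.0248 = 0.267
P(Segment B | 'purchase') = 0.1716 / 0.267 ≈ 0.6427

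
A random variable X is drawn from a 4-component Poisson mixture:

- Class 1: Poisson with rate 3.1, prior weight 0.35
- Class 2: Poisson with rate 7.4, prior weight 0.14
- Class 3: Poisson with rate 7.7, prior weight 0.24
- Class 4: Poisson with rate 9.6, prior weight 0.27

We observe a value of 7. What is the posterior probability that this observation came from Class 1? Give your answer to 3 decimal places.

0.094

The responsibility of component k is w_k f_k(x) divided by Σ_j w_j f_j(x).
Component likelihoods at x = 7:
  p_1 = 0.0245917
  p_2 = 0.147371
  p_3 = 0.144191
  p_4 = 0.100981
Prior × likelihood for each component:
  w_1·p_1 = 0.35 × 0.0245917 = 0.00860709
  w_2·p_2 = 0.14 × 0.147371 = 0.020632
  w_3·p_3 = 0.24 × 0.144191 = 0.0346058
  w_4·p_4 = 0.27 × 0.100981 = 0.027265
Denominator: 0.00860709 + 0.020632 + 0.0346058 + 0.027265 = 0.0911098
P(Class 1 | data) ≈ 0.094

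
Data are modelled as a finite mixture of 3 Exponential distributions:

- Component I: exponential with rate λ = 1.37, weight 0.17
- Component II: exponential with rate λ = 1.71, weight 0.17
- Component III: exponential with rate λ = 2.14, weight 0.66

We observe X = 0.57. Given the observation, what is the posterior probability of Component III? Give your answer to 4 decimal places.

0.6584

By Bayes' theorem, P(k | x) = π_k f_k(x) / Σ_j π_j f_j(x).
Evaluate each component's likelihood at the observed value:
  p_I = 1.37·e^(−1.37·0.57) = 1.37·e^(−0.7809) = 0.627451
  p_II = 1.71·e^(−1.71·0.57) = 1.71·e^(−0.9747) = 0.645192
  p_III = 2.14·e^(−2.14·0.57) = 2.14·e^(−1.2198) = 0.631919
Unnormalised posteriors:
  π_I·p_I = 0.17 × 0.627451 = 0.106667
  π_II·p_II = 0.17 × 0.645192 = 0.109683
  π_III·p_III = 0.66 × 0.631919 = 0.417066
Marginal: 0.106667 + 0.109683 + 0.417066 = 0.633416
Responsibility of Component III: 0.417066 / 0.633416 ≈ 0.6584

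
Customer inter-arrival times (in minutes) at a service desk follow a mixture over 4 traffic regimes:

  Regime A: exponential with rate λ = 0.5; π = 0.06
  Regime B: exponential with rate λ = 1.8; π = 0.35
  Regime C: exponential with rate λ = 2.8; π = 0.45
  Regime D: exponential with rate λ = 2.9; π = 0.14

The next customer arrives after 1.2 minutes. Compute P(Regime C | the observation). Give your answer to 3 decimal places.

By Bayes' theorem, P(k | x) = π_k f_k(x) / Σ_j π_j f_j(x).
Evaluate each component's likelihood at the observed value:
  L_A = 0.5·e^(−0.5·1.2) = 0.5·e^(−0.6000) = 0.274406
  L_B = 1.8·e^(−1.8·1.2) = 1.8·e^(−2.1600) = 0.207585
  L_C = 2.8·e^(−2.8·1.2) = 2.8·e^(−3.3600) = 0.0972587
  L_D = 2.9·e^(−2.9·1.2) = 2.9·e^(−3.4800) = 0.0893415
Multiply by the mixture weights:
  π_A·L_A = 0.06 × 0.274406 = 0.0164643
  π_B·L_B = 0.35 × 0.207585 = 0.0726548
  π_C·L_C = 0.45 × 0.0972587 = 0.0437664
  π_D·L_D = 0.14 × 0.0893415 = 0.0125078
Denominator: 0.0164643 + 0.0726548 + 0.0437664 + 0.0125078 = 0.145393
Responsibility of Regime C: 0.0437664 / 0.145393 ≈ 0.301

0.301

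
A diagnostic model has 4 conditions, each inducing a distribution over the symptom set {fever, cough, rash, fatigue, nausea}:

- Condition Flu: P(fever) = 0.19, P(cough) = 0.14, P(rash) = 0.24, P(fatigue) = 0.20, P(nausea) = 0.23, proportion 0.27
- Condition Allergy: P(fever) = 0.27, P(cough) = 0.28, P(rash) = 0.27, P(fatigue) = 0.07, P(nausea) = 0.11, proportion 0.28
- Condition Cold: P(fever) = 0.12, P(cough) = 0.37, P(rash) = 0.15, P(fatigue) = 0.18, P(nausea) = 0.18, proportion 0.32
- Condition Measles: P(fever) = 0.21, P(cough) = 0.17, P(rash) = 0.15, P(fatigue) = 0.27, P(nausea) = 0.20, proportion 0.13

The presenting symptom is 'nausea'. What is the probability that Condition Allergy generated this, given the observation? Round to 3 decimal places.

0.175

P(component k | x) = P(Z=k)·f_k(x) / marginal(x), where marginal(x) = Σ_j P(Z=j)·f_j(x).
Component likelihoods at x = 'nausea':
  f_Flu = P(nausea | comp) = 0.23
  f_Allergy = P(nausea | comp) = 0.11
  f_Cold = P(nausea | comp) = 0.18
  f_Measles = P(nausea | comp) = 0.20
Multiply by the mixture weights:
  P(Z=Flu)·f_Flu = 0.27 × 0.23 = 0.0621
  P(Z=Allergy)·f_Allergy = 0.28 × 0.11 = 0.0308
  P(Z=Cold)·f_Cold = 0.32 × 0.18 = 0.0576
  P(Z=Measles)·f_Measles = 0.13 × 0.2 = 0.026
Normaliser: 0.0621 + 0.0308 + 0.0576 + 0.026 = 0.1765
P(Condition Allergy | 'nausea') = 0.0308 / 0.1765 ≈ 0.175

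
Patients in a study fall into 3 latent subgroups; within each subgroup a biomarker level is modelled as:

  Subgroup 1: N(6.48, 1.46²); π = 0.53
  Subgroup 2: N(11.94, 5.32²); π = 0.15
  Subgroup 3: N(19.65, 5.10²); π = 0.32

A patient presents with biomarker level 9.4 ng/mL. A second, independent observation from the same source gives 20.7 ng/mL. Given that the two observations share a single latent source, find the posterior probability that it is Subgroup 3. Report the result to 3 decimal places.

0.567

P(component k | x) = π_k·f_k(x) / marginal(x), where marginal(x) = Σ_j π_j·f_j(x).
Since both observations come from the same component, the likelihood for component k is f_k(x₁)·f_k(x₂).
  f_1 = [0.0369801] × [6.87826e-22] = 2.54359e-23
  f_2 = [0.0669113] × [0.0193302] = 0.00129341
  f_3 = [0.0103804] × [0.0765836] = 0.000794969
Prior × likelihood for each component:
  π_1·f_1 = 0.53 × 2.54359e-23 = 1.3481e-23
  π_2·f_2 = 0.15 × 0.00129341 = 0.000194012
  π_3·f_3 = 0.32 × 0.000794969 = 0.00025439
Denominator: 1.3481e-23 + 0.000194012 + 0.00025439 = 0.000448402
P(Subgroup 3 | data) = 0.00025439 / 0.000448402 ≈ 0.567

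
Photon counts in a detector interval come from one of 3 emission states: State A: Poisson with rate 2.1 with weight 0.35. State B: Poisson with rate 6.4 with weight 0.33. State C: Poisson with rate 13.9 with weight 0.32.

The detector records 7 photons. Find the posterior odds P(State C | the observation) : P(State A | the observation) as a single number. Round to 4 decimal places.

3.8192

Only the two components matter; the odds are (π_i f_i(x)) / (π_j f_j(x)).
Poisson probabilities:
  f_A = 0.00437609
  f_B = 0.144992
  f_C = 0.0182802
Posterior odds = (π_C·f_C) / (π_A·f_A) = (0.32·0.0182802) / (0.35·0.00437609) = 0.00584965 / 0.00153163 ≈ 3.8192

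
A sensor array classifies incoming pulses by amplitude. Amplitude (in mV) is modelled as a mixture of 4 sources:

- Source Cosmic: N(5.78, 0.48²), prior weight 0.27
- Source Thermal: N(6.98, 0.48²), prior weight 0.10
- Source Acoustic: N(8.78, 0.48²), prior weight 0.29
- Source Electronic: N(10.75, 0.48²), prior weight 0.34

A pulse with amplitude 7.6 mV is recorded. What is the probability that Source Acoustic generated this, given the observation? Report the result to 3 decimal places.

0.245

Posterior ∝ prior × likelihood, so P(k | x) ∝ w_k f_k(x); normalise over all components.
Normal densities:
  L_Cosmic = (1/(0.48·√(2π)))·exp(−(7.6−5.78)²/(2·0.48²)) = 0.831130·exp(-7.18837) = 0.00062777
  L_Thermal = (1/(0.48·√(2π)))·exp(−(7.6−6.98)²/(2·0.48²)) = 0.831130·exp(-0.83420) = 0.360894
  L_Acoustic = (1/(0.48·√(2π)))·exp(−(7.6−8.78)²/(2·0.48²)) = 0.831130·exp(-3.02170) = 0.0404912
  L_Electronic = (1/(0.48·√(2π)))·exp(−(7.6−10.75)²/(2·0.48²)) = 0.831130·exp(-21.53320) = 3.69758e-10
Weight by the priors:
  w_Cosmic·L_Cosmic = 0.27 × 0.00062777 = 0.000169498
  w_Thermal·L_Thermal = 0.10 × 0.360894 = 0.0360894
  w_Acoustic·L_Acoustic = 0.29 × 0.0404912 = 0.0117424
  w_Electronic·L_Electronic = 0.34 × 3.69758e-10 = 1.25718e-10
Sum: 0.000169498 + 0.0360894 + 0.0117424 + 1.25718e-10 = 0.0480014
P(Source Acoustic | data) ≈ 0.245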